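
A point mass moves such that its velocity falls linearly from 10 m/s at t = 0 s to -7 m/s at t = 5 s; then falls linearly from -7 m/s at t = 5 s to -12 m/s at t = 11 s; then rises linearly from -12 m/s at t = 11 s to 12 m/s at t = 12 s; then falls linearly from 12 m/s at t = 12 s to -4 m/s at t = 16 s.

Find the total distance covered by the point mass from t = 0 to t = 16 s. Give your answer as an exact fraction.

3567/34 m

Distance (not displacement) is the total path length: add the absolute areas under v-t.
0–5 s: v = 0 at t = 50/17 s; triangle areas 250/17 + 245/34 = 745/34 m
5–11 s: |½(-7 + -12)(6)| = 57 m
11–12 s: v = 0 at t = 11.5 s; triangle areas 3 + 3 = 6 m
12–16 s: v = 0 at t = 15 s; triangle areas 18 + 2 = 20 m
Total distance = 3567/34 m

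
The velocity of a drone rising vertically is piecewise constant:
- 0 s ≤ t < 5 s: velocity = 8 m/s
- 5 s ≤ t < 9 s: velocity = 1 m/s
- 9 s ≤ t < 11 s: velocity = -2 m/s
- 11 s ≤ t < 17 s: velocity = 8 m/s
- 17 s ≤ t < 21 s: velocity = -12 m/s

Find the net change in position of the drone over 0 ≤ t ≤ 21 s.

Displacement is the signed area under the v-t curve.
0–5 s: 8 × 5 = 40 m
5–9 s: 1 × 4 = 4 m
9–11 s: -2 × 2 = -4 m
11–17 s: 8 × 6 = 48 m
17–21 s: -12 × 4 = -48 m
Net displacement = 40 m

40 m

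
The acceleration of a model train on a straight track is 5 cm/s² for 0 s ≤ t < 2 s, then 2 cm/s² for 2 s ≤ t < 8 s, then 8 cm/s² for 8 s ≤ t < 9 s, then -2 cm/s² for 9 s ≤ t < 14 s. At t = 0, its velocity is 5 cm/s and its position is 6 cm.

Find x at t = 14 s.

On each constant-a segment, Δv = aΔt and Δx = v₀Δt + ½aΔt²; chain segment to segment.
0–2 s: v starts 5 cm/s; Δx = 5·2 + ½·5·2² = 20 cm; v ends 15 cm/s.
2–8 s: v starts 15 cm/s; Δx = 15·6 + ½·2·6² = 126 cm; v ends 27 cm/s.
8–9 s: v starts 27 cm/s; Δx = 27·1 + ½·8·1² = 31 cm; v ends 35 cm/s.
9–14 s: v starts 35 cm/s; Δx = 35·5 + ½·-2·5² = 150 cm; v ends 25 cm/s.
x(14) = 6 + Σ Δx = 333 cm.

333 cm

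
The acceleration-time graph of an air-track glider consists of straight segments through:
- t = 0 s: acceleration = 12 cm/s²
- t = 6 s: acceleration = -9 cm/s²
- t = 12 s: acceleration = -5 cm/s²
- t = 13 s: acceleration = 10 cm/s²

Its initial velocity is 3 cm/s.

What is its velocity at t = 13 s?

-27.5 cm/s

Δv equals the area under the a-t graph; then v = v₀ + Δv.
0–6 s: ½(12 + -9)(6) = 9 cm/s
6–12 s: ½(-9 + -5)(6) = -42 cm/s
12–13 s: ½(-5 + 10)(1) = 2.5 cm/s
Δv = -30.5 cm/s, so v(13) = 3 + (-30.5) = -27.5 cm/s.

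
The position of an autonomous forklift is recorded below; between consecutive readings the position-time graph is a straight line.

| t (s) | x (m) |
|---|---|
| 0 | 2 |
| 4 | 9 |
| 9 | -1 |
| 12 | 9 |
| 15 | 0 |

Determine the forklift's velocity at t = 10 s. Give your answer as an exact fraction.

10/3 m/s

Velocity is the slope of the x-t graph on 9–12 s: (9 − -1)/(12 − 9) = 10/3 m/s.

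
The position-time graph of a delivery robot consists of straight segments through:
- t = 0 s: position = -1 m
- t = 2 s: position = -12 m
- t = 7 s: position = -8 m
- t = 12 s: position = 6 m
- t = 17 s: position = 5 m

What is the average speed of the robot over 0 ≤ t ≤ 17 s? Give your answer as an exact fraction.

Average speed = (total path length)/(elapsed time); on a piecewise-linear x-t graph the path length is Σ|Δx|.
0–2 s: |Δx| = |-12 − -1| = 11 m
2–7 s: |Δx| = |-8 − -12| = 4 m
7–12 s: |Δx| = |6 − -8| = 14 m
12–17 s: |Δx| = |5 − 6| = 1 m
Total path = 30 m; average speed = 30/17 = 30/17 m/s.

30/17 m/s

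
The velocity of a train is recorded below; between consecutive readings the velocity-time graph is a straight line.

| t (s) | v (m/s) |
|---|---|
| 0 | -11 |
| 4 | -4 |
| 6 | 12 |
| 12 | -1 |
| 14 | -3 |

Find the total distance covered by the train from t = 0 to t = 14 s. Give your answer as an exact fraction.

1007/13 m

Distance (not displacement) is the total path length: add the absolute areas under v-t.
0–4 s: |½(-11 + -4)(4)| = 30 m
4–6 s: v = 0 at t = 4.5 s; triangle areas 1 + 9 = 10 m
6–12 s: v = 0 at t = 150/13 s; triangle areas 432/13 + 3/13 = 435/13 m
12–14 s: |½(-1 + -3)(2)| = 4 m
Total distance = 1007/13 m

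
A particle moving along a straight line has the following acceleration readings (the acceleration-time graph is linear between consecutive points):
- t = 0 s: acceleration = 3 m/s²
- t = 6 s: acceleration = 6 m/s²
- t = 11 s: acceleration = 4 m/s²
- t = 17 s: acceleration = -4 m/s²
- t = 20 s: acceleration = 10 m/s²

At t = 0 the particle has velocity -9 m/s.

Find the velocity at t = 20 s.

52 m/s

Δv equals the area under the a-t graph; then v = v₀ + Δv.
0–6 s: ½(3 + 6)(6) = 27 m/s
6–11 s: ½(6 + 4)(5) = 25 m/s
11–17 s: ½(4 + -4)(6) = 0 m/s
17–20 s: ½(-4 + 10)(3) = 9 m/s
Δv = 61 m/s, so v(20) = -9 + (61) = 52 m/s.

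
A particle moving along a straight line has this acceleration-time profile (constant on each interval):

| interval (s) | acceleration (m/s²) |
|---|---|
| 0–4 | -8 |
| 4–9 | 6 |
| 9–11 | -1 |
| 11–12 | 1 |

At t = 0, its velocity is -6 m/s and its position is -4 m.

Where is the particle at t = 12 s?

On each constant-a segment, Δv = aΔt and Δx = v₀Δt + ½aΔt²; chain segment to segment.
0–4 s: v starts -6 m/s; Δx = -6·4 + ½·-8·4² = -88 m; v ends -38 m/s.
4–9 s: v starts -38 m/s; Δx = -38·5 + ½·6·5² = -115 m; v ends -8 m/s.
9–11 s: v starts -8 m/s; Δx = -8·2 + ½·-1·2² = -18 m; v ends -10 m/s.
11–12 s: v starts -10 m/s; Δx = -10·1 + ½·1·1² = -9.5 m; v ends -9 m/s.
x(12) = -4 + Σ Δx = -234.5 m.

-234.5 m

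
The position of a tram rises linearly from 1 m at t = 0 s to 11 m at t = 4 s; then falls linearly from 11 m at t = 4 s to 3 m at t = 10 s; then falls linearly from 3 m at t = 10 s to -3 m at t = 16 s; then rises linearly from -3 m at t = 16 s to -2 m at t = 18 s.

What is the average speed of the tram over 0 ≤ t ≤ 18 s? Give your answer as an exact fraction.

25/18 m/s

Average speed = (total path length)/(elapsed time); on a piecewise-linear x-t graph the path length is Σ|Δx|.
0–4 s: |Δx| = |11 − 1| = 10 m
4–10 s: |Δx| = |3 − 11| = 8 m
10–16 s: |Δx| = |-3 − 3| = 6 m
16–18 s: |Δx| = |-2 − -3| = 1 m
Total path = 25 m; average speed = 25/18 = 25/18 m/s.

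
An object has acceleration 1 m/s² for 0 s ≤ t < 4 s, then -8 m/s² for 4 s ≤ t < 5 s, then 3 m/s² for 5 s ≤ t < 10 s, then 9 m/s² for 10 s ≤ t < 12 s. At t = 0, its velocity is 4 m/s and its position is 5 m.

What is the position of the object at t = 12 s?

118.5 m

On each constant-a segment, Δv = aΔt and Δx = v₀Δt + ½aΔt²; chain segment to segment.
0–4 s: v starts 4 m/s; Δx = 4·4 + ½·1·4² = 24 m; v ends 8 m/s.
4–5 s: v starts 8 m/s; Δx = 8·1 + ½·-8·1² = 4 m; v ends 0 m/s.
5–10 s: v starts 0 m/s; Δx = 0·5 + ½·3·5² = 37.5 m; v ends 15 m/s.
10–12 s: v starts 15 m/s; Δx = 15·2 + ½·9·2² = 48 m; v ends 33 m/s.
x(12) = 5 + Σ Δx = 118.5 m.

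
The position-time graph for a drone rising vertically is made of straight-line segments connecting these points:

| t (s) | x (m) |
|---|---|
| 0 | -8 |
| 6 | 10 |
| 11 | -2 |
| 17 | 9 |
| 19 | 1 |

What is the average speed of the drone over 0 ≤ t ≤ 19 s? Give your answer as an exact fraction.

Average speed = (total path length)/(elapsed time); on a piecewise-linear x-t graph the path length is Σ|Δx|.
0–6 s: |Δx| = |10 − -8| = 18 m
6–11 s: |Δx| = |-2 − 10| = 12 m
11–17 s: |Δx| = |9 − -2| = 11 m
17–19 s: |Δx| = |1 − 9| = 8 m
Total path = 49 m; average speed = 49/19 = 49/19 m/s.

49/19 m/s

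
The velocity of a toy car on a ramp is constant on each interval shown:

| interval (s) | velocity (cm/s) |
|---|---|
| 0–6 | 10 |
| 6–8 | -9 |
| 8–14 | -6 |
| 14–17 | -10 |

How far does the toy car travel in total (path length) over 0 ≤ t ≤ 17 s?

144 cm

Total distance travelled is ∫|v| dt — sum the magnitudes of each area piece.
0–6 s: |10| × 6 = 60 cm
6–8 s: |-9| × 2 = 18 cm
8–14 s: |-6| × 6 = 36 cm
14–17 s: |-10| × 3 = 30 cm
Total distance = 144 cm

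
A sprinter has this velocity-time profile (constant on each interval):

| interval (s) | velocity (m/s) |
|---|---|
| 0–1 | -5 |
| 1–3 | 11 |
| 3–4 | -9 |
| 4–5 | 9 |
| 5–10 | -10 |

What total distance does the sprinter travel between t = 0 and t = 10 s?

95 m

Distance (not displacement) is the total path length: add the absolute areas under v-t.
0–1 s: |-5| × 1 = 5 m
1–3 s: |11| × 2 = 22 m
3–4 s: |-9| × 1 = 9 m
4–5 s: |9| × 1 = 9 m
5–10 s: |-10| × 5 = 50 m
Total distance = 95 m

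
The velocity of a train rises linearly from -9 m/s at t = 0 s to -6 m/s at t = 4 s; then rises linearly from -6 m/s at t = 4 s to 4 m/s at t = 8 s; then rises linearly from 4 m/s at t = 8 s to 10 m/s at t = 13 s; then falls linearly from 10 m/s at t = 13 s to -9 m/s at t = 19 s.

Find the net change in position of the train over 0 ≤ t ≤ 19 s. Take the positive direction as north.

Displacement is the signed area under the v-t curve.
0–4 s: ½(-9 + -6)(4) = -30 m
4–8 s: ½(-6 + 4)(4) = -4 m
8–13 s: ½(4 + 10)(5) = 35 m
13–19 s: ½(10 + -9)(6) = 3 m
Net displacement = 4 m

4 m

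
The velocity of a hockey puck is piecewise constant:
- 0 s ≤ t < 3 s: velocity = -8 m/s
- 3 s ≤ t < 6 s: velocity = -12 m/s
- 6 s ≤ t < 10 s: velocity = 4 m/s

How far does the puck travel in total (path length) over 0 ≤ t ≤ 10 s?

76 m

Distance (not displacement) is the total path length: add the absolute areas under v-t.
0–3 s: |-8| × 3 = 24 m
3–6 s: |-12| × 3 = 36 m
6–10 s: |4| × 4 = 16 m
Total distance = 76 m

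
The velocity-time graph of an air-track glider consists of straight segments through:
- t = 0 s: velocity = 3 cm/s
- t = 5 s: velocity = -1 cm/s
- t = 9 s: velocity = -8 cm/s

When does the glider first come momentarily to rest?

v changes sign on 0–5 s (from 3 to -1); the graph is linear there, so v = 0 at t = 0 + (-3)·(5 − 0)/(-1 − 3) = 3.75 s.

t = 3.75 s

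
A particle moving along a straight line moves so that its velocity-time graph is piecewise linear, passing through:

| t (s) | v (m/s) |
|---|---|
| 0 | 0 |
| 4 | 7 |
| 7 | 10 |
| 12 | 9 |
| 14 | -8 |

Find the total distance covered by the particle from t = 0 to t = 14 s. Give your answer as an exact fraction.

Distance (not displacement) is the total path length: add the absolute areas under v-t.
0–4 s: |½(0 + 7)(4)| = 14 m
4–7 s: |½(7 + 10)(3)| = 25.5 m
7–12 s: |½(10 + 9)(5)| = 47.5 m
12–14 s: v = 0 at t = 222/17 s; triangle areas 81/17 + 64/17 = 145/17 m
Total distance = 1624/17 m

1624/17 m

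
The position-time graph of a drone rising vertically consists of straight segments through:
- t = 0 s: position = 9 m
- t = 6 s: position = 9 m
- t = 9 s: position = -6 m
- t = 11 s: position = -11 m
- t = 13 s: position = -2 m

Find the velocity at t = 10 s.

Velocity is the slope of the x-t graph on 9–11 s: (-11 − -6)/(11 − 9) = -2.5 m/s.

-2.5 m/s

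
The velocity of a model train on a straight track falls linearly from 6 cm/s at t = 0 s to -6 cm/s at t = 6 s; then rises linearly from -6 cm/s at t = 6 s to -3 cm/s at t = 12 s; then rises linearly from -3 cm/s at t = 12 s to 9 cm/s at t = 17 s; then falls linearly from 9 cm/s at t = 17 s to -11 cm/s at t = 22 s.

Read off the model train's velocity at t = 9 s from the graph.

On 6–12 s the graph is linear from -6 to -3 cm/s: v(9) = -6 + (-3 − -6)·(9 − 6)/(12 − 6) = -4.5 cm/s.

-4.5 cm/s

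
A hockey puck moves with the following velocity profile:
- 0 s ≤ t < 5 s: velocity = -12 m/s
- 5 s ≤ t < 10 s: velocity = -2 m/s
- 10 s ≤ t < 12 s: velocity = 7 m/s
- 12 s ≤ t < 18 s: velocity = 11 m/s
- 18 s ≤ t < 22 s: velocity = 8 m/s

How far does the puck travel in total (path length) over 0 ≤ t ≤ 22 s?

182 m

Total distance travelled is ∫|v| dt — sum the magnitudes of each area piece.
0–5 s: |-12| × 5 = 60 m
5–10 s: |-2| × 5 = 10 m
10–12 s: |7| × 2 = 14 m
12–18 s: |11| × 6 = 66 m
18–22 s: |8| × 4 = 32 m
Total distance = 182 m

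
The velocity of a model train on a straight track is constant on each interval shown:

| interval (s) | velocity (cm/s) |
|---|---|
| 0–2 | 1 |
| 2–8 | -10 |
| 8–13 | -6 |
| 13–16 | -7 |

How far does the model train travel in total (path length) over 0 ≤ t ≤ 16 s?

113 cm

Distance (not displacement) is the total path length: add the absolute areas under v-t.
0–2 s: |1| × 2 = 2 cm
2–8 s: |-10| × 6 = 60 cm
8–13 s: |-6| × 5 = 30 cm
13–16 s: |-7| × 3 = 21 cm
Total distance = 113 cm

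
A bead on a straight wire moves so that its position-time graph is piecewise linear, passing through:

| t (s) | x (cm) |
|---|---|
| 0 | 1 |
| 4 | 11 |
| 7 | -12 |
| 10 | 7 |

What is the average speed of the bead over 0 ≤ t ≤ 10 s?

Average speed = (total path length)/(elapsed time); on a piecewise-linear x-t graph the path length is Σ|Δx|.
0–4 s: |Δx| = |11 − 1| = 10 cm
4–7 s: |Δx| = |-12 − 11| = 23 cm
7–10 s: |Δx| = |7 − -12| = 19 cm
Total path = 52 cm; average speed = 52/10 = 5.2 cm/s.

5.2 cm/s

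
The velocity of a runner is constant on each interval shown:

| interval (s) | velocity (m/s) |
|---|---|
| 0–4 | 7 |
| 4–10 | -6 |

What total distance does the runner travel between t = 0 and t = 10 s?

64 m

Total distance travelled is ∫|v| dt — sum the magnitudes of each area piece.
0–4 s: |7| × 4 = 28 m
4–10 s: |-6| × 6 = 36 m
Total distance = 64 m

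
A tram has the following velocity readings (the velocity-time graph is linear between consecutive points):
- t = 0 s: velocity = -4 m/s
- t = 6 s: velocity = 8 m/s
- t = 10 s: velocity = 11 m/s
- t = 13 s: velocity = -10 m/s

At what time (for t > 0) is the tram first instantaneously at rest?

v changes sign on 0–6 s (from -4 to 8); the graph is linear there, so v = 0 at t = 0 + (4)·(6 − 0)/(8 − -4) = 2 s.

t = 2 s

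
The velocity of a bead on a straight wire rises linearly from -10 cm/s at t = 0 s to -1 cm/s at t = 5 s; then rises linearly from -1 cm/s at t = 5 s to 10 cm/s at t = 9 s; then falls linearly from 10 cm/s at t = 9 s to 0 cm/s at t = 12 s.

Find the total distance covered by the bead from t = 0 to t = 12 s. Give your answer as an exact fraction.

Distance (not displacement) is the total path length: add the absolute areas under v-t.
0–5 s: |½(-10 + -1)(5)| = 27.5 cm
5–9 s: v = 0 at t = 59/11 s; triangle areas 2/11 + 200/11 = 202/11 cm
9–12 s: |½(10 + 0)(3)| = 15 cm
Total distance = 1339/22 cm

1339/22 cm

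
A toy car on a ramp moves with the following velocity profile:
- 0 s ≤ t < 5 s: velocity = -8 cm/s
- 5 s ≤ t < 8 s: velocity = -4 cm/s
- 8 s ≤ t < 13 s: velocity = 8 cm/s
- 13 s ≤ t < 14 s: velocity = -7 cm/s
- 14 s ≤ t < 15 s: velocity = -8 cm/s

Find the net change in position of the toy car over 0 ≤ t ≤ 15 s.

-27 cm

Net displacement equals the area under the velocity-time graph (areas below the axis count negative).
0–5 s: -8 × 5 = -40 cm
5–8 s: -4 × 3 = -12 cm
8–13 s: 8 × 5 = 40 cm
13–14 s: -7 × 1 = -7 cm
14–15 s: -8 × 1 = -8 cm
Net displacement = -27 cm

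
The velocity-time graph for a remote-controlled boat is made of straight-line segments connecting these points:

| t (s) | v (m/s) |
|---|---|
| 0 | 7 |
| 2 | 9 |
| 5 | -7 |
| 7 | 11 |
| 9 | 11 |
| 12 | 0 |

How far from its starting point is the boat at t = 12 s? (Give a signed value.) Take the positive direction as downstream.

Net displacement equals the area under the velocity-time graph (areas below the axis count negative).
0–2 s: ½(7 + 9)(2) = 16 m
2–5 s: ½(9 + -7)(3) = 3 m
5–7 s: ½(-7 + 11)(2) = 4 m
7–9 s: 11 × 2 = 22 m
9–12 s: ½(11 + 0)(3) = 16.5 m
Net displacement = 61.5 m

61.5 m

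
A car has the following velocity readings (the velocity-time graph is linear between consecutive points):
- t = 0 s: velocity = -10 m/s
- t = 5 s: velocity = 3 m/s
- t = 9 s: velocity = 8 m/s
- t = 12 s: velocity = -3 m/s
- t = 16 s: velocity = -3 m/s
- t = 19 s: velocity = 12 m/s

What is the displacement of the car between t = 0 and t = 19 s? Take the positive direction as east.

Net displacement equals the area under the velocity-time graph (areas below the axis count negative).
0–5 s: ½(-10 + 3)(5) = -17.5 m
5–9 s: ½(3 + 8)(4) = 22 m
9–12 s: ½(8 + -3)(3) = 7.5 m
12–16 s: -3 × 4 = -12 m
16–19 s: ½(-3 + 12)(3) = 13.5 m
Net displacement = 13.5 m

13.5 m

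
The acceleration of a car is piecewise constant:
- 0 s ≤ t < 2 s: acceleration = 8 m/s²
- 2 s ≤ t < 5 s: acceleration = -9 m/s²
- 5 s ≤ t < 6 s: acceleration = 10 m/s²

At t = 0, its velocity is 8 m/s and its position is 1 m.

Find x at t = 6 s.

On each constant-a segment, Δv = aΔt and Δx = v₀Δt + ½aΔt²; chain segment to segment.
0–2 s: v starts 8 m/s; Δx = 8·2 + ½·8·2² = 32 m; v ends 24 m/s.
2–5 s: v starts 24 m/s; Δx = 24·3 + ½·-9·3² = 31.5 m; v ends -3 m/s.
5–6 s: v starts -3 m/s; Δx = -3·1 + ½·10·1² = 2 m; v ends 7 m/s.
x(6) = 1 + Σ Δx = 66.5 m.

66.5 m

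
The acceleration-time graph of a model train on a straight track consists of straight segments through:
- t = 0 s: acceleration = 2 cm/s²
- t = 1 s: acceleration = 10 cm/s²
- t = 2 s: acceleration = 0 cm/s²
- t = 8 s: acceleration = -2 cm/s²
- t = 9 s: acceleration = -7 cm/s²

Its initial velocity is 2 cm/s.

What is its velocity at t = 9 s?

2.5 cm/s

Δv equals the area under the a-t graph; then v = v₀ + Δv.
0–1 s: ½(2 + 10)(1) = 6 cm/s
1–2 s: ½(10 + 0)(1) = 5 cm/s
2–8 s: ½(0 + -2)(6) = -6 cm/s
8–9 s: ½(-2 + -7)(1) = -4.5 cm/s
Δv = 0.5 cm/s, so v(9) = 2 + (0.5) = 2.5 cm/s.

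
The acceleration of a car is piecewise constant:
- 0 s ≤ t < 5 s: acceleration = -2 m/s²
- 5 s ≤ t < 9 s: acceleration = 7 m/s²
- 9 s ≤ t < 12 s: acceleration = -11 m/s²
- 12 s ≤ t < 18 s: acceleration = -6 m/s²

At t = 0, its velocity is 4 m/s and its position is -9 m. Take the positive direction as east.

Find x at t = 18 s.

-139.5 m

On each constant-a segment, Δv = aΔt and Δx = v₀Δt + ½aΔt²; chain segment to segment.
0–5 s: v starts 4 m/s; Δx = 4·5 + ½·-2·5² = -5 m; v ends -6 m/s.
5–9 s: v starts -6 m/s; Δx = -6·4 + ½·7·4² = 32 m; v ends 22 m/s.
9–12 s: v starts 22 m/s; Δx = 22·3 + ½·-11·3² = 16.5 m; v ends -11 m/s.
12–18 s: v starts -11 m/s; Δx = -11·6 + ½·-6·6² = -174 m; v ends -47 m/s.
x(18) = -9 + Σ Δx = -139.5 m.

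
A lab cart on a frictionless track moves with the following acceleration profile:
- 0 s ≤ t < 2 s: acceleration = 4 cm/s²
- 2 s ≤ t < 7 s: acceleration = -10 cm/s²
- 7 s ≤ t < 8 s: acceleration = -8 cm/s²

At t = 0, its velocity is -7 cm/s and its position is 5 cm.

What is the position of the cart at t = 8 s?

-174 cm

On each constant-a segment, Δv = aΔt and Δx = v₀Δt + ½aΔt²; chain segment to segment.
0–2 s: v starts -7 cm/s; Δx = -7·2 + ½·4·2² = -6 cm; v ends 1 cm/s.
2–7 s: v starts 1 cm/s; Δx = 1·5 + ½·-10·5² = -120 cm; v ends -49 cm/s.
7–8 s: v starts -49 cm/s; Δx = -49·1 + ½·-8·1² = -53 cm; v ends -57 cm/s.
x(8) = 5 + Σ Δx = -174 cm.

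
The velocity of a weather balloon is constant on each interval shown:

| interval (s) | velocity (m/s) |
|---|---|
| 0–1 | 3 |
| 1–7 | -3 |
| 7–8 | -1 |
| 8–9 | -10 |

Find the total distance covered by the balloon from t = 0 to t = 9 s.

32 m

Total distance travelled is ∫|v| dt — sum the magnitudes of each area piece.
0–1 s: |3| × 1 = 3 m
1–7 s: |-3| × 6 = 18 m
7–8 s: |-1| × 1 = 1 m
8–9 s: |-10| × 1 = 10 m
Total distance = 32 m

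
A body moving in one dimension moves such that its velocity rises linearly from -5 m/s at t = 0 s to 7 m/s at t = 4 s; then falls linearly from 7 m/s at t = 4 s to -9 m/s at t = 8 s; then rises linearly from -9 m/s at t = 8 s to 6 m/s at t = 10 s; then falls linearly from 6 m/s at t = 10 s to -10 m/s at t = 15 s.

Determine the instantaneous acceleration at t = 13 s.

Acceleration is the slope of the v-t graph on 10–15 s: (-10 − 6)/(15 − 10) = -3.2 m/s².

-3.2 m/s²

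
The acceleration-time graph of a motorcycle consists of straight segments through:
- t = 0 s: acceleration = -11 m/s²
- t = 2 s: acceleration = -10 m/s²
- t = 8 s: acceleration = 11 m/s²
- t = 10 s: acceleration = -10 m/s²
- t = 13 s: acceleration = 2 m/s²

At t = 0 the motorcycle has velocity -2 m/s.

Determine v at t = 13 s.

-31 m/s

Δv equals the area under the a-t graph; then v = v₀ + Δv.
0–2 s: ½(-11 + -10)(2) = -21 m/s
2–8 s: ½(-10 + 11)(6) = 3 m/s
8–10 s: ½(11 + -10)(2) = 1 m/s
10–13 s: ½(-10 + 2)(3) = -12 m/s
Δv = -29 m/s, so v(13) = -2 + (-29) = -31 m/s.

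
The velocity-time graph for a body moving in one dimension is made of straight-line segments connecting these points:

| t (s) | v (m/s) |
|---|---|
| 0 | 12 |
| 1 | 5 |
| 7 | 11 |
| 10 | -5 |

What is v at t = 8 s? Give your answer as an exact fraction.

On 7–10 s the graph is linear from 11 to -5 m/s: v(8) = 11 + (-5 − 11)·(8 − 7)/(10 − 7) = 17/3 m/s.

17/3 m/s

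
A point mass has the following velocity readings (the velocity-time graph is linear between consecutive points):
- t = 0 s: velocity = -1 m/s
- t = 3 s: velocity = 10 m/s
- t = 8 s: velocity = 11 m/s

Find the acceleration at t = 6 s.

Acceleration is the slope of the v-t graph on 3–8 s: (11 − 10)/(8 − 3) = 0.2 m/s².

0.2 m/s²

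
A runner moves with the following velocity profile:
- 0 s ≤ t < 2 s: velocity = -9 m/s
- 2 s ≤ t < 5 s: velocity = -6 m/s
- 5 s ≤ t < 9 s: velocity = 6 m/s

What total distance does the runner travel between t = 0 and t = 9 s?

Distance (not displacement) is the total path length: add the absolute areas under v-t.
0–2 s: |-9| × 2 = 18 m
2–5 s: |-6| × 3 = 18 m
5–9 s: |6| × 4 = 24 m
Total distance = 60 m

60 m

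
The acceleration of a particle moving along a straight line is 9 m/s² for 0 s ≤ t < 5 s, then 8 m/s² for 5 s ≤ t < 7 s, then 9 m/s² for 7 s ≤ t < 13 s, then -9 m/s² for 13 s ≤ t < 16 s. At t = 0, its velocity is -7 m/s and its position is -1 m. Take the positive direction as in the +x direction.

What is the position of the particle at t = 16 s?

On each constant-a segment, Δv = aΔt and Δx = v₀Δt + ½aΔt²; chain segment to segment.
0–5 s: v starts -7 m/s; Δx = -7·5 + ½·9·5² = 77.5 m; v ends 38 m/s.
5–7 s: v starts 38 m/s; Δx = 38·2 + ½·8·2² = 92 m; v ends 54 m/s.
7–13 s: v starts 54 m/s; Δx = 54·6 + ½·9·6² = 486 m; v ends 108 m/s.
13–16 s: v starts 108 m/s; Δx = 108·3 + ½·-9·3² = 283.5 m; v ends 81 m/s.
x(16) = -1 + Σ Δx = 938 m.

938 m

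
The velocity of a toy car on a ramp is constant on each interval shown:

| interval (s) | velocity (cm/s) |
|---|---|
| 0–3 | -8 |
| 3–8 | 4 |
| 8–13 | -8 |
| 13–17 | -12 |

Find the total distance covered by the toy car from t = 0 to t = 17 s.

Distance (not displacement) is the total path length: add the absolute areas under v-t.
0–3 s: |-8| × 3 = 24 cm
3–8 s: |4| × 5 = 20 cm
8–13 s: |-8| × 5 = 40 cm
13–17 s: |-12| × 4 = 48 cm
Total distance = 132 cm

132 cm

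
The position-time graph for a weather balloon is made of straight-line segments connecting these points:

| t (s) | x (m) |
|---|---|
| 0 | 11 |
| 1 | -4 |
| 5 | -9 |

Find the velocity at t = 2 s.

-1.25 m/s

Velocity is the slope of the x-t graph on 1–5 s: (-9 − -4)/(5 − 1) = -1.25 m/s.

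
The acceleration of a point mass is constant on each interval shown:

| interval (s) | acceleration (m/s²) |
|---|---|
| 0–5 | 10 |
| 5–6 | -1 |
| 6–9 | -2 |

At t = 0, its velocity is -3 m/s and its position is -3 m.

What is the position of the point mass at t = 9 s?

282.5 m

On each constant-a segment, Δv = aΔt and Δx = v₀Δt + ½aΔt²; chain segment to segment.
0–5 s: v starts -3 m/s; Δx = -3·5 + ½·10·5² = 110 m; v ends 47 m/s.
5–6 s: v starts 47 m/s; Δx = 47·1 + ½·-1·1² = 46.5 m; v ends 46 m/s.
6–9 s: v starts 46 m/s; Δx = 46·3 + ½·-2·3² = 129 m; v ends 40 m/s.
x(9) = -3 + Σ Δx = 282.5 m.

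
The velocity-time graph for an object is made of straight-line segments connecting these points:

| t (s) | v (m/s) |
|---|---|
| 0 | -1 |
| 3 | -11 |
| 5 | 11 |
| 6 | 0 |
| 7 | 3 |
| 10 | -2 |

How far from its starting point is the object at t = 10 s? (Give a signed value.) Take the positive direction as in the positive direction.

Net displacement equals the area under the velocity-time graph (areas below the axis count negative).
0–3 s: ½(-1 + -11)(3) = -18 m
3–5 s: ½(-11 + 11)(2) = 0 m
5–6 s: ½(11 + 0)(1) = 5.5 m
6–7 s: ½(0 + 3)(1) = 1.5 m
7–10 s: ½(3 + -2)(3) = 1.5 m
Net displacement = -9.5 m

-9.5 m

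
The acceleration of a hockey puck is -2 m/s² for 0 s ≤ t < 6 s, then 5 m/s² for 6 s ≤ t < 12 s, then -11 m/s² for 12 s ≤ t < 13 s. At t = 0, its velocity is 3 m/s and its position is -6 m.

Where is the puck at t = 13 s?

27.5 m

On each constant-a segment, Δv = aΔt and Δx = v₀Δt + ½aΔt²; chain segment to segment.
0–6 s: v starts 3 m/s; Δx = 3·6 + ½·-2·6² = -18 m; v ends -9 m/s.
6–12 s: v starts -9 m/s; Δx = -9·6 + ½·5·6² = 36 m; v ends 21 m/s.
12–13 s: v starts 21 m/s; Δx = 21·1 + ½·-11·1² = 15.5 m; v ends 10 m/s.
x(13) = -6 + Σ Δx = 27.5 m.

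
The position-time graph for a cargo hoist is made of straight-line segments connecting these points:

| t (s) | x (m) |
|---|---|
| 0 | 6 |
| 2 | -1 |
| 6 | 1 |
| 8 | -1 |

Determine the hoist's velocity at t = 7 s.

-1 m/s

Velocity is the slope of the x-t graph on 6–8 s: (-1 − 1)/(8 − 6) = -1 m/s.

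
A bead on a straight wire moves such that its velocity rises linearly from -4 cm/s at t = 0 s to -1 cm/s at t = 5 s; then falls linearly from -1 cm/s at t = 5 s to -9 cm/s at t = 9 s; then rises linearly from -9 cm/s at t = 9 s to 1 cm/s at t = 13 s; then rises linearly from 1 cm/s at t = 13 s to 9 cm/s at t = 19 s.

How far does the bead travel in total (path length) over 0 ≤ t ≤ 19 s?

Distance (not displacement) is the total path length: add the absolute areas under v-t.
0–5 s: |½(-4 + -1)(5)| = 12.5 cm
5–9 s: |½(-1 + -9)(4)| = 20 cm
9–13 s: v = 0 at t = 12.6 s; triangle areas 16.2 + 0.2 = 16.4 cm
13–19 s: |½(1 + 9)(6)| = 30 cm
Total distance = 78.9 cm

78.9 cm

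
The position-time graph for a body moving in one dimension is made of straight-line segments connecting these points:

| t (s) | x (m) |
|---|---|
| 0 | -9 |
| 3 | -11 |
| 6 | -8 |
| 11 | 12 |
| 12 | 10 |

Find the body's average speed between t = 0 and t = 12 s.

Average speed = (total path length)/(elapsed time); on a piecewise-linear x-t graph the path length is Σ|Δx|.
0–3 s: |Δx| = |-11 − -9| = 2 m
3–6 s: |Δx| = |-8 − -11| = 3 m
6–11 s: |Δx| = |12 − -8| = 20 m
11–12 s: |Δx| = |10 − 12| = 2 m
Total path = 27 m; average speed = 27/12 = 2.25 m/s.

2.25 m/s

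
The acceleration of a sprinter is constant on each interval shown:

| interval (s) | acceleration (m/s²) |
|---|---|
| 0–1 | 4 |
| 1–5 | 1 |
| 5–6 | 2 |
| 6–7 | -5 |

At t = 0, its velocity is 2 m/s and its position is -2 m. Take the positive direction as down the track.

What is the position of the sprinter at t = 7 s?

54.5 m

On each constant-a segment, Δv = aΔt and Δx = v₀Δt + ½aΔt²; chain segment to segment.
0–1 s: v starts 2 m/s; Δx = 2·1 + ½·4·1² = 4 m; v ends 6 m/s.
1–5 s: v starts 6 m/s; Δx = 6·4 + ½·1·4² = 32 m; v ends 10 m/s.
5–6 s: v starts 10 m/s; Δx = 10·1 + ½·2·1² = 11 m; v ends 12 m/s.
6–7 s: v starts 12 m/s; Δx = 12·1 + ½·-5·1² = 9.5 m; v ends 7 m/s.
x(7) = -2 + Σ Δx = 54.5 m.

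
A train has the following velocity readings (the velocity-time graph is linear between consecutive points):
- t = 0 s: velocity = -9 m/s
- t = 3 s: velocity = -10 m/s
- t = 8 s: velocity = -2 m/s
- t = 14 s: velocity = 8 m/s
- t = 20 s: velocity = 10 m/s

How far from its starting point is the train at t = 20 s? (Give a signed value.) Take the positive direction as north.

13.5 m

Net displacement equals the area under the velocity-time graph (areas below the axis count negative).
0–3 s: ½(-9 + -10)(3) = -28.5 m
3–8 s: ½(-10 + -2)(5) = -30 m
8–14 s: ½(-2 + 8)(6) = 18 m
14–20 s: ½(8 + 10)(6) = 54 m
Net displacement = 13.5 m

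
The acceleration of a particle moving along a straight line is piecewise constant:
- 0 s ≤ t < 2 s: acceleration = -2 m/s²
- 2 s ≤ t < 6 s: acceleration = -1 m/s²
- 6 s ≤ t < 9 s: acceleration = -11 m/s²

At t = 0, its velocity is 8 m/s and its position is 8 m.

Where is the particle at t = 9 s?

On each constant-a segment, Δv = aΔt and Δx = v₀Δt + ½aΔt²; chain segment to segment.
0–2 s: v starts 8 m/s; Δx = 8·2 + ½·-2·2² = 12 m; v ends 4 m/s.
2–6 s: v starts 4 m/s; Δx = 4·4 + ½·-1·4² = 8 m; v ends 0 m/s.
6–9 s: v starts 0 m/s; Δx = 0·3 + ½·-11·3² = -49.5 m; v ends -33 m/s.
x(9) = 8 + Σ Δx = -21.5 m.

-21.5 m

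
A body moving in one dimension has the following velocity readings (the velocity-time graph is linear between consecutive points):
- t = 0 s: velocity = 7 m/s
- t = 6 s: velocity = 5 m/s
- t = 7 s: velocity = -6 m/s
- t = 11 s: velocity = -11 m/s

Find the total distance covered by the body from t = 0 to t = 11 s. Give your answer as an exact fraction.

1601/22 m

Total distance travelled is ∫|v| dt — sum the magnitudes of each area piece.
0–6 s: |½(7 + 5)(6)| = 36 m
6–7 s: v = 0 at t = 71/11 s; triangle areas 25/22 + 18/11 = 61/22 m
7–11 s: |½(-6 + -11)(4)| = 34 m
Total distance = 1601/22 m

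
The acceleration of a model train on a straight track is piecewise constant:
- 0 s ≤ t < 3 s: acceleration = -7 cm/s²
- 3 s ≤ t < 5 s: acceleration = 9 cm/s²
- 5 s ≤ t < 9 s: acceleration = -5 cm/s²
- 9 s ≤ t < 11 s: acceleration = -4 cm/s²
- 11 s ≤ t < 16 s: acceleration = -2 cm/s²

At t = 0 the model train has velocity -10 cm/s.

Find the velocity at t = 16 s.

Δv equals the area under the a-t graph; then v = v₀ + Δv.
0–3 s: -7 × 3 = -21 cm/s
3–5 s: 9 × 2 = 18 cm/s
5–9 s: -5 × 4 = -20 cm/s
9–11 s: -4 × 2 = -8 cm/s
11–16 s: -2 × 5 = -10 cm/s
Δv = -41 cm/s, so v(16) = -10 + (-41) = -51 cm/s.

-51 cm/s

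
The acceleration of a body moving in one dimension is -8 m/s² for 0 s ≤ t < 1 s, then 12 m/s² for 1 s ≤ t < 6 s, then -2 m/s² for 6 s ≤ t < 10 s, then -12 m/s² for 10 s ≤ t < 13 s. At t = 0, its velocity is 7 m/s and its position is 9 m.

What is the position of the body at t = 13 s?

On each constant-a segment, Δv = aΔt and Δx = v₀Δt + ½aΔt²; chain segment to segment.
0–1 s: v starts 7 m/s; Δx = 7·1 + ½·-8·1² = 3 m; v ends -1 m/s.
1–6 s: v starts -1 m/s; Δx = -1·5 + ½·12·5² = 145 m; v ends 59 m/s.
6–10 s: v starts 59 m/s; Δx = 59·4 + ½·-2·4² = 220 m; v ends 51 m/s.
10–13 s: v starts 51 m/s; Δx = 51·3 + ½·-12·3² = 99 m; v ends 15 m/s.
x(13) = 9 + Σ Δx = 476 m.

476 m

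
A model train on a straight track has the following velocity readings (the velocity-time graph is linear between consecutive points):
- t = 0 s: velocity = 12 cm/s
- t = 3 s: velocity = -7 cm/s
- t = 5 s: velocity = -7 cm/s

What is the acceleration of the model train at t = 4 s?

0 cm/s²

Acceleration is the slope of the v-t graph on 3–5 s: (-7 − -7)/(5 − 3) = 0 cm/s².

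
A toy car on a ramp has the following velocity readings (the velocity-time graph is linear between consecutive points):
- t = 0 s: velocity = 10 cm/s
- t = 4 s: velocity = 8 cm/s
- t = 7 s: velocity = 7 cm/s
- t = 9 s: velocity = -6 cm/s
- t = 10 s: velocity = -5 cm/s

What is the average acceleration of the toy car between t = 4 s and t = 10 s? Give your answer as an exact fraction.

Average acceleration = Δv/Δt = (-5 − 8)/(10 − 4) = -13/6 cm/s².

-13/6 cm/s²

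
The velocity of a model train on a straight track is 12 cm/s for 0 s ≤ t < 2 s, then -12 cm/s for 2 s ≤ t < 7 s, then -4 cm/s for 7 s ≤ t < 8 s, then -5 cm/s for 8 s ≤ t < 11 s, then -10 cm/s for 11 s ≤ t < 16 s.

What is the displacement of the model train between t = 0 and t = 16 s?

-105 cm

Displacement is the signed area under the v-t curve.
0–2 s: 12 × 2 = 24 cm
2–7 s: -12 × 5 = -60 cm
7–8 s: -4 × 1 = -4 cm
8–11 s: -5 × 3 = -15 cm
11–16 s: -10 × 5 = -50 cm
Net displacement = -105 cm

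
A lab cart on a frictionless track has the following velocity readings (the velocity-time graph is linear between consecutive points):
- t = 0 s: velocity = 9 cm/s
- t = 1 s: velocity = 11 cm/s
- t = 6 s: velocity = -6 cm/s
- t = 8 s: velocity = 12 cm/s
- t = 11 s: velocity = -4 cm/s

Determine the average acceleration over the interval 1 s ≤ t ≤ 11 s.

-1.5 cm/s²

Average acceleration = Δv/Δt = (-4 − 11)/(11 − 1) = -1.5 cm/s².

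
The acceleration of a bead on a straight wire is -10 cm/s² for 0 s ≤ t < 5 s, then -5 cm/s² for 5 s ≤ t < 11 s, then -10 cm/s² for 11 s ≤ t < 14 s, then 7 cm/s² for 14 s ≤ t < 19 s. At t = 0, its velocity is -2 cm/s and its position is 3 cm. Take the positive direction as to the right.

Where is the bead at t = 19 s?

-1297.5 cm

On each constant-a segment, Δv = aΔt and Δx = v₀Δt + ½aΔt²; chain segment to segment.
0–5 s: v starts -2 cm/s; Δx = -2·5 + ½·-10·5² = -135 cm; v ends -52 cm/s.
5–11 s: v starts -52 cm/s; Δx = -52·6 + ½·-5·6² = -402 cm; v ends -82 cm/s.
11–14 s: v starts -82 cm/s; Δx = -82·3 + ½·-10·3² = -291 cm; v ends -112 cm/s.
14–19 s: v starts -112 cm/s; Δx = -112·5 + ½·7·5² = -472.5 cm; v ends -77 cm/s.
x(19) = 3 + Σ Δx = -1297.5 cm.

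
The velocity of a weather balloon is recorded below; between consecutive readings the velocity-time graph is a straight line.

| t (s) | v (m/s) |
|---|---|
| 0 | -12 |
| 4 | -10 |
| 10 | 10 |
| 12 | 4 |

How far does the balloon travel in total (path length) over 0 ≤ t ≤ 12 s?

Distance (not displacement) is the total path length: add the absolute areas under v-t.
0–4 s: |½(-12 + -10)(4)| = 44 m
4–10 s: v = 0 at t = 7 s; triangle areas 15 + 15 = 30 m
10–12 s: |½(10 + 4)(2)| = 14 m
Total distance = 88 m

88 m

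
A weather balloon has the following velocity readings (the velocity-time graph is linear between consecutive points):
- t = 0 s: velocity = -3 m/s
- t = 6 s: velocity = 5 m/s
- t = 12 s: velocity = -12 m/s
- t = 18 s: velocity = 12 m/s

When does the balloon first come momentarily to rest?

t = 2.25 s

v changes sign on 0–6 s (from -3 to 5); the graph is linear there, so v = 0 at t = 0 + (3)·(6 − 0)/(5 − -3) = 2.25 s.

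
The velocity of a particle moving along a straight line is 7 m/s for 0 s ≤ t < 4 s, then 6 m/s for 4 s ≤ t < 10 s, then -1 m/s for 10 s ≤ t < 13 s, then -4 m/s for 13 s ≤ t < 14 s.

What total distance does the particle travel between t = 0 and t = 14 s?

71 m

Total distance travelled is ∫|v| dt — sum the magnitudes of each area piece.
0–4 s: |7| × 4 = 28 m
4–10 s: |6| × 6 = 36 m
10–13 s: |-1| × 3 = 3 m
13–14 s: |-4| × 1 = 4 m
Total distance = 71 m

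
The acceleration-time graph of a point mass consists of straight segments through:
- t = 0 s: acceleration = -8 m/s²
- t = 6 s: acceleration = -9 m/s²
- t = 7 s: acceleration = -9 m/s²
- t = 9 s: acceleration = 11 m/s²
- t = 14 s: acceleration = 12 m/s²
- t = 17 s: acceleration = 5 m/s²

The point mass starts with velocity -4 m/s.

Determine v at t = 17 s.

Δv equals the area under the a-t graph; then v = v₀ + Δv.
0–6 s: ½(-8 + -9)(6) = -51 m/s
6–7 s: -9 × 1 = -9 m/s
7–9 s: ½(-9 + 11)(2) = 2 m/s
9–14 s: ½(11 + 12)(5) = 57.5 m/s
14–17 s: ½(12 + 5)(3) = 25.5 m/s
Δv = 25 m/s, so v(17) = -4 + (25) = 21 m/s.

21 m/s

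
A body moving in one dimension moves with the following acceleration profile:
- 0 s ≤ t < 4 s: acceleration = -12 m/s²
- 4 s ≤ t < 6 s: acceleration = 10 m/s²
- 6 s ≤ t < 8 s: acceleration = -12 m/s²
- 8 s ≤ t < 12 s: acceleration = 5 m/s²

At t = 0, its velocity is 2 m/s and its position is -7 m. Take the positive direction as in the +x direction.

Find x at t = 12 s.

On each constant-a segment, Δv = aΔt and Δx = v₀Δt + ½aΔt²; chain segment to segment.
0–4 s: v starts 2 m/s; Δx = 2·4 + ½·-12·4² = -88 m; v ends -46 m/s.
4–6 s: v starts -46 m/s; Δx = -46·2 + ½·10·2² = -72 m; v ends -26 m/s.
6–8 s: v starts -26 m/s; Δx = -26·2 + ½·-12·2² = -76 m; v ends -50 m/s.
8–12 s: v starts -50 m/s; Δx = -50·4 + ½·5·4² = -160 m; v ends -30 m/s.
x(12) = -7 + Σ Δx = -403 m.

-403 m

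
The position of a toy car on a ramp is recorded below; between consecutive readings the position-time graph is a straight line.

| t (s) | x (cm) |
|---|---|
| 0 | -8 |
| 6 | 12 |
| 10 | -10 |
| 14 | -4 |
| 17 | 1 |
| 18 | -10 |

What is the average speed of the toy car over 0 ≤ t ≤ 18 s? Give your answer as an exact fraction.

32/9 cm/s

Average speed = (total path length)/(elapsed time); on a piecewise-linear x-t graph the path length is Σ|Δx|.
0–6 s: |Δx| = |12 − -8| = 20 cm
6–10 s: |Δx| = |-10 − 12| = 22 cm
10–14 s: |Δx| = |-4 − -10| = 6 cm
14–17 s: |Δx| = |1 − -4| = 5 cm
17–18 s: |Δx| = |-10 − 1| = 11 cm
Total path = 64 cm; average speed = 64/18 = 32/9 cm/s.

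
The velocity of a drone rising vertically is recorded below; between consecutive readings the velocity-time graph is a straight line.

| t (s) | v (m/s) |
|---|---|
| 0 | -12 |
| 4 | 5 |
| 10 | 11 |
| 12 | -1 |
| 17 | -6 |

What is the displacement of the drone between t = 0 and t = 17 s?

26.5 m

Displacement is the signed area under the v-t curve.
0–4 s: ½(-12 + 5)(4) = -14 m
4–10 s: ½(5 + 11)(6) = 48 m
10–12 s: ½(11 + -1)(2) = 10 m
12–17 s: ½(-1 + -6)(5) = -17.5 m
Net displacement = 26.5 m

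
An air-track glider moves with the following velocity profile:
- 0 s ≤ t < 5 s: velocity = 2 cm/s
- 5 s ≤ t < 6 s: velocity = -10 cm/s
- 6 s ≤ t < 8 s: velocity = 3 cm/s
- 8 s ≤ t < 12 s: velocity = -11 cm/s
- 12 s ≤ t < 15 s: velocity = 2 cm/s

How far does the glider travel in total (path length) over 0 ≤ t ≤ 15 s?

76 cm

Distance (not displacement) is the total path length: add the absolute areas under v-t.
0–5 s: |2| × 5 = 10 cm
5–6 s: |-10| × 1 = 10 cm
6–8 s: |3| × 2 = 6 cm
8–12 s: |-11| × 4 = 44 cm
12–15 s: |2| × 3 = 6 cm
Total distance = 76 cm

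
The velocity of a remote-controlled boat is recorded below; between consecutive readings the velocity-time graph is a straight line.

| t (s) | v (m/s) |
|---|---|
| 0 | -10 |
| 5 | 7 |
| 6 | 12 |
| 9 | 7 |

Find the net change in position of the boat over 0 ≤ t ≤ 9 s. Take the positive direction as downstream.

30.5 m

Displacement is the signed area under the v-t curve.
0–5 s: ½(-10 + 7)(5) = -7.5 m
5–6 s: ½(7 + 12)(1) = 9.5 m
6–9 s: ½(12 + 7)(3) = 28.5 m
Net displacement = 30.5 m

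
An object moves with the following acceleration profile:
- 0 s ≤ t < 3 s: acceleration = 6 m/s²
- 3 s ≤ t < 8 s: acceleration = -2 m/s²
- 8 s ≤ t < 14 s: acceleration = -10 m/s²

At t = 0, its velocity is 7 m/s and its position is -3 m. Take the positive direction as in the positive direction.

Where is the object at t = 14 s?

On each constant-a segment, Δv = aΔt and Δx = v₀Δt + ½aΔt²; chain segment to segment.
0–3 s: v starts 7 m/s; Δx = 7·3 + ½·6·3² = 48 m; v ends 25 m/s.
3–8 s: v starts 25 m/s; Δx = 25·5 + ½·-2·5² = 100 m; v ends 15 m/s.
8–14 s: v starts 15 m/s; Δx = 15·6 + ½·-10·6² = -90 m; v ends -45 m/s.
x(14) = -3 + Σ Δx = 55 m.

55 m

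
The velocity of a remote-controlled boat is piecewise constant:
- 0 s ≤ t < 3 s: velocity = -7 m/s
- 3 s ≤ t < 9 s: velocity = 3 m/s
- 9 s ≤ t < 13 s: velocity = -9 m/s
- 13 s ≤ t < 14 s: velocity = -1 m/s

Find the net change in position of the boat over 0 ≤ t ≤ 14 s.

Net displacement equals the area under the velocity-time graph (areas below the axis count negative).
0–3 s: -7 × 3 = -21 m
3–9 s: 3 × 6 = 18 m
9–13 s: -9 × 4 = -36 m
13–14 s: -1 × 1 = -1 m
Net displacement = -40 m

-40 m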